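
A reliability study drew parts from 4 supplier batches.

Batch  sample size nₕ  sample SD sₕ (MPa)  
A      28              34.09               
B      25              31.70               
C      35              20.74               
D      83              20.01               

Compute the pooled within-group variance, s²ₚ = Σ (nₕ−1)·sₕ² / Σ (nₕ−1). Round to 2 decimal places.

616.48

A: (28−1)·34.09² = 27·1162.1281 = 31377.4587
B: (25−1)·31.70² = 24·1004.89 = 24117.36
C: (35−1)·20.74² = 34·430.1476 = 14625.0184
D: (83−1)·20.01² = 82·400.4001 = 32832.8082
Numerator = 102952.6453; denominator = Σ(nₕ−1) = 167.
s²ₚ = 102952.6453/167 = 616.4829... → 616.48.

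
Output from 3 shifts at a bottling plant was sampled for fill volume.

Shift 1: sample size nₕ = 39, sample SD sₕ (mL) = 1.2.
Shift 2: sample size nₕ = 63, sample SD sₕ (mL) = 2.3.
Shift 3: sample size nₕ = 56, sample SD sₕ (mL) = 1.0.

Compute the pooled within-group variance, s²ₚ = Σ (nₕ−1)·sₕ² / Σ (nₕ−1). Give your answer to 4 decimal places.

2.8239

Degrees of freedom: 38 + 62 + 55 = 155.
Σ(nₕ−1)sₕ² = 38·1.44 + 62·5.29 + 55·1 = 437.7.
s²ₚ = 437.7 / 155 = 2.823871... → 2.8239.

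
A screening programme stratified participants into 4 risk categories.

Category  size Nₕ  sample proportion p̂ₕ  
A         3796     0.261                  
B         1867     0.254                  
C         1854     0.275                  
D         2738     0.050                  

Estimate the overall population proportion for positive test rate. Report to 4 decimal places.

Wₕ = Nₕ/N with N = 10255: 0.3702, 0.1821, 0.1808, 0.2670.
p̂_st = 0.3702·0.261 + 0.1821·0.254 + 0.1808·0.275 + 0.2670·0.050 ≈ 0.205921... → 0.2059.

0.2059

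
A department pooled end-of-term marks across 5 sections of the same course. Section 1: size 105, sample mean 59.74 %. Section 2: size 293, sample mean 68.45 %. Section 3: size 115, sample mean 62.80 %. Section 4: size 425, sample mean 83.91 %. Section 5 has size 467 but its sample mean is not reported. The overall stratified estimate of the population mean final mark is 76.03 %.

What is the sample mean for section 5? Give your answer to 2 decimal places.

80.54

Σ Nₕx̄ₕ = N·μ, so 467·x̄_5 = 1405·76.03 − (105·59.74 + 293·68.45 + 115·62.80 + 425·83.91).
= 106822.15 − 69212.3 = 37609.85.
x̄_5 = 37609.85 / 467 = 80.5350... → 80.54.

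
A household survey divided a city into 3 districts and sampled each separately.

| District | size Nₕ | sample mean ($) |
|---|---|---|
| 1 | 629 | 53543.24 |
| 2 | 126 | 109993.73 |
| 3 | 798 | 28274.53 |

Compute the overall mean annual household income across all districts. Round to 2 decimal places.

x̄_st = (Σ Nₕx̄ₕ) / (Σ Nₕ) = (629·53543.24 + 126·109993.73 + 798·28274.53) / 1553
= 70100982.88 / 1553 = 45139.0746... → 45139.07.

45139.07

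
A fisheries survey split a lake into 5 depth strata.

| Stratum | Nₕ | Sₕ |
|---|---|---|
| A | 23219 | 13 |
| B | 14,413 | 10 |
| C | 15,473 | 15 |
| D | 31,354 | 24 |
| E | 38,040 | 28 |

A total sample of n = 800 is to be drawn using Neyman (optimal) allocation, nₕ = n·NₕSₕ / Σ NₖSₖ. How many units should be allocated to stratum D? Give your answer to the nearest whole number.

241

A: NₕSₕ = 23219·13 = 301847
B: NₕSₕ = 14413·10 = 144130
C: NₕSₕ = 15473·15 = 232095
D: NₕSₕ = 31354·24 = 752496
E: NₕSₕ = 38040·28 = 1065120
Σ NₕSₕ = 2495688.
n_D = 800·752496/2495688 = 241.215... → 241.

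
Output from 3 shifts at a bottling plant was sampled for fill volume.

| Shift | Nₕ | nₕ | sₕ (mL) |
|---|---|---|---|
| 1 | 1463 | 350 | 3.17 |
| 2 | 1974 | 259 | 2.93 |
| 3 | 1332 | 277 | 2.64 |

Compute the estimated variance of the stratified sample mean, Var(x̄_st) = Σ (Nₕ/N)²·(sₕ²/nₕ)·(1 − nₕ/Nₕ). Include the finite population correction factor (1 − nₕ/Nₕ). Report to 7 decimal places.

N = 4769. Term for each stratum: Wₕ²sₕ²/nₕ·(1−nₕ/Nₕ).
Var(x̄_st) = 0.0020555845 + 0.0049339200 + 0.0015546410 = 0.0085441455 → 0.0085441.

0.0085441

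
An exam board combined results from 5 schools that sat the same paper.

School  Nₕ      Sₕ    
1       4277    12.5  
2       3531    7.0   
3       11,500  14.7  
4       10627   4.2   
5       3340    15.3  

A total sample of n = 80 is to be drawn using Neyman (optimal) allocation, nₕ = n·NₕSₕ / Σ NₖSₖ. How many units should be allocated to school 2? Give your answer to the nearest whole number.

Σ NₕSₕ = 4277·12.5 + 3531·7.0 + 11500·14.7 + 10627·4.2 + 3340·15.3 = 342964.9.
Share for 2: 24717/342964.9 = 0.07207.
n_2 = 80 × 0.07207 = 5.765... → 6.

6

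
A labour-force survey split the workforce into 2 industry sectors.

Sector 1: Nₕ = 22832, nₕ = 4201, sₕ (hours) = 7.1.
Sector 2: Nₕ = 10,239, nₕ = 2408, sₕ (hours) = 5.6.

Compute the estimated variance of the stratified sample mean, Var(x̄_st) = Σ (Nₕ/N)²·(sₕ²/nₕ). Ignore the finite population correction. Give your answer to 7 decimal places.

0.0069679

N = 33071. Term for each stratum: Wₕ²sₕ²/nₕ.
Var(x̄_st) = 0.0057194896 + 0.0012483605 = 0.0069678500 → 0.0069679.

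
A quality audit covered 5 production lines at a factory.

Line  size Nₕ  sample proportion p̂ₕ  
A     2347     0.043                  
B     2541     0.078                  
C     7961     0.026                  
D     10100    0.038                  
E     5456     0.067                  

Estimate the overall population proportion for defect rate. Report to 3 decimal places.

0.044

N = 2347 + 2541 + 7961 + 10100 + 5456 = 28405.
Overall proportion = Σ (Nₕ/N)·p̂ₕ.
Σ Nₕp̂ₕ = 100.921 + 198.198 + 206.986 + 383.8 + 365.552 = 1255.457.
1255.457 / 28405 = 0.04420... → 0.044.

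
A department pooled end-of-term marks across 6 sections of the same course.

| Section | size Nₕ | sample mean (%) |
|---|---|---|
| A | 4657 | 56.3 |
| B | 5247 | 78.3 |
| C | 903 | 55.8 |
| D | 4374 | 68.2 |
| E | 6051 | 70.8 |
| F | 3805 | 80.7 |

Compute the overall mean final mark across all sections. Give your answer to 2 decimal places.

70.18

N = 4657 + 5247 + 903 + 4374 + 6051 + 3805 = 25037.
Weight each subgroup mean by Nₕ/N and sum.
Σ Nₕx̄ₕ = 4657·56.3 + 5247·78.3 + 903·55.8 + 4374·68.2 + 6051·70.8 + 3805·80.7 = 262189.1 + 410840.1 + 50387.4 + 298306.8 + 428410.8 + 307063.5 = 1757197.7.
Divide by N: 1757197.7 / 25037 = 70.1840... → 70.18.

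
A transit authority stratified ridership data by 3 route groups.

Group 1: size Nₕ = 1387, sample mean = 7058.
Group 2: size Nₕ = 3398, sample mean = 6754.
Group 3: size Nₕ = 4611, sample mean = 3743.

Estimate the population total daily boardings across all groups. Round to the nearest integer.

Estimate total by summing Nₕ·x̄ₕ over strata.
1387·7058 + 3398·6754 + 4611·3743 = 9789446 + 22950092 + 17258973 = 49998511.

49998511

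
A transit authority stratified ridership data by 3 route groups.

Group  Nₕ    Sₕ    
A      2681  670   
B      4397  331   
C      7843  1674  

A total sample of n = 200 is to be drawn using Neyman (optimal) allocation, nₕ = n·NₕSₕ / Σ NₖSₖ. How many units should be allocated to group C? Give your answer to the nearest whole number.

160

A: NₕSₕ = 2681·670 = 1796270
B: NₕSₕ = 4397·331 = 1455407
C: NₕSₕ = 7843·1674 = 13129182
Σ NₕSₕ = 16380859.
n_C = 200·13129182/16380859 = 160.299... → 160.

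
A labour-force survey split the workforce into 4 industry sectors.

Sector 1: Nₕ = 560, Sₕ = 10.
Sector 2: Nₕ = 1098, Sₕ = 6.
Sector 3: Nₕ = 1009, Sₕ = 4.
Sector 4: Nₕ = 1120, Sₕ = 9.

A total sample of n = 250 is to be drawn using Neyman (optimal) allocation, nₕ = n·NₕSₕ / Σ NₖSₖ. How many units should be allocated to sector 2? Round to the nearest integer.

1: NₕSₕ = 560·10 = 5600
2: NₕSₕ = 1098·6 = 6588
3: NₕSₕ = 1009·4 = 4036
4: NₕSₕ = 1120·9 = 10080
Σ NₕSₕ = 26304.
n_2 = 250·6588/26304 = 62.614... → 63.

63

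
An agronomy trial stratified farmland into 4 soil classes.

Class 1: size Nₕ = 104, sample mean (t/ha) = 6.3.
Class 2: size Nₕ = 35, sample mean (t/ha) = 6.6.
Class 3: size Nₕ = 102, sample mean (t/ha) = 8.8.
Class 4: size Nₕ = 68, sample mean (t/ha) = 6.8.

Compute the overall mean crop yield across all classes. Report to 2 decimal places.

x̄_st = (Σ Nₕx̄ₕ) / (Σ Nₕ) = (104·6.3 + 35·6.6 + 102·8.8 + 68·6.8) / 309
= 2246.2 / 309 = 7.2693... → 7.27.

7.27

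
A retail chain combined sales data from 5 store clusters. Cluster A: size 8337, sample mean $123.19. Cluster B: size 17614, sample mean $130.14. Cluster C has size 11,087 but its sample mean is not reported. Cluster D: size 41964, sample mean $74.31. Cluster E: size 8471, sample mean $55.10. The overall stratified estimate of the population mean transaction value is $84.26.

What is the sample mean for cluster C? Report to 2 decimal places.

42.04

Σ Nₕx̄ₕ = N·μ, so 11087·x̄_C = 87473·84.26 − (8337·123.19 + 17614·130.14 + 41964·74.31 + 8471·55.10).
= 7370474.98 − 6904417.93 = 466057.05.
x̄_C = 466057.05 / 11087 = 42.0364... → 42.04.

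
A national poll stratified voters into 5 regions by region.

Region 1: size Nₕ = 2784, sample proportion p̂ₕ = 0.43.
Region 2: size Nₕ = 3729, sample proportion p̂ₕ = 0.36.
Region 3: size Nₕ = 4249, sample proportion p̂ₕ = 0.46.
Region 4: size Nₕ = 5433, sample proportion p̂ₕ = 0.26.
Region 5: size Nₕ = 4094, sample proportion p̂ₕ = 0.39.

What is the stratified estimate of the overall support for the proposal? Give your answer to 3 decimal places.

0.370

Wₕ = Nₕ/N with N = 20289: 0.1372, 0.1838, 0.2094, 0.2678, 0.2018.
p̂_st = 0.1372·0.43 + 0.1838·0.36 + 0.2094·0.46 + 0.2678·0.26 + 0.2018·0.39 ≈ 0.36982... → 0.370.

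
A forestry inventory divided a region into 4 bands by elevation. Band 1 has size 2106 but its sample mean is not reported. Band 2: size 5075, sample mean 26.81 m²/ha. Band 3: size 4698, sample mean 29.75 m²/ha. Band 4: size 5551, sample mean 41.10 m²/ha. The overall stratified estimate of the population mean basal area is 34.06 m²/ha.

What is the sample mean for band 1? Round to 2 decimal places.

42.59

N = 2106 + 5075 + 4698 + 5551 = 17430.
Overall total = μ·N = 34.06·17430 = 593665.8.
Subtract the known strata: 5075·26.81 + 4698·29.75 + 5551·41.10 = 503972.35.
Remaining total for band 1: 593665.8 − 503972.35 = 89693.45.
Divide by its size: 89693.45 / 2106 = 42.5895... → 42.59.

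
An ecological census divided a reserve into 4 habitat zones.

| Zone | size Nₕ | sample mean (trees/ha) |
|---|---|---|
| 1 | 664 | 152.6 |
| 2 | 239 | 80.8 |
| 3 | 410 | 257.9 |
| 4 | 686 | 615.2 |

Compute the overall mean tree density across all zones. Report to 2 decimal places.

N = 1999; weights Wₕ = Nₕ/N = (0.3322, 0.1196, 0.2051, 0.3432).
x̄_st = Σ Wₕ·x̄ₕ = 0.3322·152.6 + 0.1196·80.8 + 0.2051·257.9 + 0.3432·615.2 ≈ 324.3641...
→ 324.36.

324.36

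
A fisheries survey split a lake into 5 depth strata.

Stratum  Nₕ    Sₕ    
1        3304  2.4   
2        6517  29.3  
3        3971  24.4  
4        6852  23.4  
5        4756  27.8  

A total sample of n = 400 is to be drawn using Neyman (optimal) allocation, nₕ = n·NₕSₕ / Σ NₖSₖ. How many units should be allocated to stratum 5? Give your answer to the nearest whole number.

90

Σ NₕSₕ = 3304·2.4 + 6517·29.3 + 3971·24.4 + 6852·23.4 + 4756·27.8 = 588323.7.
Share for 5: 132216.8/588323.7 = 0.22473.
n_5 = 400 × 0.22473 = 89.894... → 90.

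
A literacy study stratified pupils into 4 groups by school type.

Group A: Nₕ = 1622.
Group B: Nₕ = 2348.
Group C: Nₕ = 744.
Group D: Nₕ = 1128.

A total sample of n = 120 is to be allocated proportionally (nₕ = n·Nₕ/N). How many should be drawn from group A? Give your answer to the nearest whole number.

Share of group A = 1622/5842 = 0.27764.
Allocate 120 × 0.27764 = 33.317... → 33.

33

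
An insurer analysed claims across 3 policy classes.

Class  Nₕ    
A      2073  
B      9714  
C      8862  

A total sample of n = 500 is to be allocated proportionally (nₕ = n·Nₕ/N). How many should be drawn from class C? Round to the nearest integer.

215

N = 2073 + 9714 + 8862 = 20649.
n_C = 500·8862/20649 = 214.587... → 215.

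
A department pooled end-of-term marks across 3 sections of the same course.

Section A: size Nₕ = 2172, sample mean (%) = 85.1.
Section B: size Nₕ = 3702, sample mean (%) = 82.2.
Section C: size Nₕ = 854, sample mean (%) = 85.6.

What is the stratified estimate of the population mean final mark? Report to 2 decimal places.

83.57

x̄_st = (Σ Nₕx̄ₕ) / (Σ Nₕ) = (2172·85.1 + 3702·82.2 + 854·85.6) / 6728
= 562244 / 6728 = 83.5678... → 83.57.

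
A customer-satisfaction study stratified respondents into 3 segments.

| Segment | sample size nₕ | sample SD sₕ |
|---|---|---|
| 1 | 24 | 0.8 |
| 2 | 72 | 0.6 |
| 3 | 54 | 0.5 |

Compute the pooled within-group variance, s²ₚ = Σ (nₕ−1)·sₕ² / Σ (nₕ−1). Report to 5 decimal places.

0.36415

1: (24−1)·0.8² = 23·0.64 = 14.72
2: (72−1)·0.6² = 71·0.36 = 25.56
3: (54−1)·0.5² = 53·0.25 = 13.25
Numerator = 53.53; denominator = Σ(nₕ−1) = 147.
s²ₚ = 53.53/147 = 0.3641497... → 0.36415.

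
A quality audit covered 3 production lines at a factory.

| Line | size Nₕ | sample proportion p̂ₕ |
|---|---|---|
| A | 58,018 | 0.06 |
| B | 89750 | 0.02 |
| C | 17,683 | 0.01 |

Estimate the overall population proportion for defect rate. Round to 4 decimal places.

0.0330

N = 58018 + 89750 + 17683 = 165451.
Overall proportion = Σ (Nₕ/N)·p̂ₕ.
Σ Nₕp̂ₕ = 3481.08 + 1795 + 176.83 = 5452.91.
5452.91 / 165451 = 0.032958... → 0.0330.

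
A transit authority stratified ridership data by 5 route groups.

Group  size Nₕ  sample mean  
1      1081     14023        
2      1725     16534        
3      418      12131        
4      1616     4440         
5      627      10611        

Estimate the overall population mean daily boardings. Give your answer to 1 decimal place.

x̄_st = (Σ Nₕx̄ₕ) / (Σ Nₕ) = (1081·14023 + 1725·16534 + 418·12131 + 1616·4440 + 627·10611) / 5467
= 62578908 / 5467 = 11446.663... → 11446.7.

11446.7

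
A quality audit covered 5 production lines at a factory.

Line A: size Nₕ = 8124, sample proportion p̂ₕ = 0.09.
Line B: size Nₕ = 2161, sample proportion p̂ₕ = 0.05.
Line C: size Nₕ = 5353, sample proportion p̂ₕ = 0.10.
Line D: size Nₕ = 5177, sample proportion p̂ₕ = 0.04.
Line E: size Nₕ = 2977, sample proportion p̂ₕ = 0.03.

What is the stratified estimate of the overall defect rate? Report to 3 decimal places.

Wₕ = Nₕ/N with N = 23792: 0.3415, 0.0908, 0.2250, 0.2176, 0.1251.
p̂_st = 0.3415·0.09 + 0.0908·0.05 + 0.2250·0.10 + 0.2176·0.04 + 0.1251·0.03 ≈ 0.07023... → 0.070.

0.070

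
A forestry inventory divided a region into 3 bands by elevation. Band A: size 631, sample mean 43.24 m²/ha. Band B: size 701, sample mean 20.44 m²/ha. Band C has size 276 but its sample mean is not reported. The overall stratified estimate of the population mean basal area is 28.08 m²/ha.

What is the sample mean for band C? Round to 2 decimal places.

Σ Nₕx̄ₕ = N·μ, so 276·x̄_C = 1608·28.08 − (631·43.24 + 701·20.44).
= 45152.64 − 41612.88 = 3539.76.
x̄_C = 3539.76 / 276 = 12.8252... → 12.83.

12.83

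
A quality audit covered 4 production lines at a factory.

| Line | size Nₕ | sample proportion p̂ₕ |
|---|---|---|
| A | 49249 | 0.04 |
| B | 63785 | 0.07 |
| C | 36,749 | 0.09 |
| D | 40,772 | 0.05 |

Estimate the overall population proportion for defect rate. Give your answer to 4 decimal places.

Wₕ = Nₕ/N with N = 190555: 0.2585, 0.3347, 0.1929, 0.2140.
p̂_st = 0.2585·0.04 + 0.3347·0.07 + 0.1929·0.09 + 0.2140·0.05 ≈ 0.061824... → 0.0618.

0.0618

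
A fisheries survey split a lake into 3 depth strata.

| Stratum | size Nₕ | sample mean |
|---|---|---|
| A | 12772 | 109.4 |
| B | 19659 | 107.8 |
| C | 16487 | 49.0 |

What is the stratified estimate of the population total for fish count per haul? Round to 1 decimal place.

A: 12772·109.4 = 1397256.8
B: 19659·107.8 = 2119240.2
C: 16487·49.0 = 807863
τ̂ = Σ Nₕx̄ₕ = 4324360.0.

4324360.0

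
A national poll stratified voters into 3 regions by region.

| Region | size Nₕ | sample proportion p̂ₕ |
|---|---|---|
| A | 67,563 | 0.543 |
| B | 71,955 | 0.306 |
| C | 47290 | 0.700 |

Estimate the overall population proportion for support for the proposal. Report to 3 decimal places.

0.491

Wₕ = Nₕ/N with N = 186808: 0.3617, 0.3852, 0.2531.
p̂_st = 0.3617·0.543 + 0.3852·0.306 + 0.2531·0.700 ≈ 0.49146... → 0.491.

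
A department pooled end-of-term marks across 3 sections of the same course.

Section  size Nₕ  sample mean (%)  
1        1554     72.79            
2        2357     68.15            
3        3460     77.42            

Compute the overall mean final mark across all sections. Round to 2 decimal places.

x̄_st = (Σ Nₕx̄ₕ) / (Σ Nₕ) = (1554·72.79 + 2357·68.15 + 3460·77.42) / 7371
= 541618.41 / 7371 = 73.4796... → 73.48.

73.48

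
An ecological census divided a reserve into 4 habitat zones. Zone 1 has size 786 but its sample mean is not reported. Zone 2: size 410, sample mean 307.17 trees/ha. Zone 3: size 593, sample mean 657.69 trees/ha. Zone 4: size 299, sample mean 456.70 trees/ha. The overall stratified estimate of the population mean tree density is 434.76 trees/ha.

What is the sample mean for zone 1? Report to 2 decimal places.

324.78

N = 786 + 410 + 593 + 299 = 2088.
Overall total = μ·N = 434.76·2088 = 907778.88.
Subtract the known strata: 410·307.17 + 593·657.69 + 299·456.70 = 652503.17.
Remaining total for zone 1: 907778.88 − 652503.17 = 255275.71.
Divide by its size: 255275.71 / 786 = 324.7783... → 324.78.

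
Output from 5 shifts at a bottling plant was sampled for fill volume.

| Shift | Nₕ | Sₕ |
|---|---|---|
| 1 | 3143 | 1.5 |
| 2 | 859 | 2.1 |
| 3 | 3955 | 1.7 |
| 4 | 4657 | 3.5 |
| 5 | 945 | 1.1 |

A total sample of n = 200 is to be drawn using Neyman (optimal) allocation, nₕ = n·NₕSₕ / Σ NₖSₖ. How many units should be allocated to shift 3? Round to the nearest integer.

Σ NₕSₕ = 3143·1.5 + 859·2.1 + 3955·1.7 + 4657·3.5 + 945·1.1 = 30580.9.
Share for 3: 6723.5/30580.9 = 0.21986.
n_3 = 200 × 0.21986 = 43.972... → 44.

44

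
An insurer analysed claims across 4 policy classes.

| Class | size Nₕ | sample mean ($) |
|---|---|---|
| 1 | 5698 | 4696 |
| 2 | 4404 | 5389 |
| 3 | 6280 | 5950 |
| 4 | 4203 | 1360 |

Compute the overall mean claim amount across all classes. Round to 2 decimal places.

4545.69

x̄_st = (Σ Nₕx̄ₕ) / (Σ Nₕ) = (5698·4696 + 4404·5389 + 6280·5950 + 4203·1360) / 20585
= 93573044 / 20585 = 4545.6907... → 4545.69.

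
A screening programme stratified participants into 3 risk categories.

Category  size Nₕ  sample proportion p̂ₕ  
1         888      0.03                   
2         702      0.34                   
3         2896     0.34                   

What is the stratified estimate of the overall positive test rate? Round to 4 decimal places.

N = 888 + 702 + 2896 = 4486.
Overall proportion = Σ (Nₕ/N)·p̂ₕ.
Σ Nₕp̂ₕ = 26.64 + 238.68 + 984.64 = 1249.96.
1249.96 / 4486 = 0.278636... → 0.2786.

0.2786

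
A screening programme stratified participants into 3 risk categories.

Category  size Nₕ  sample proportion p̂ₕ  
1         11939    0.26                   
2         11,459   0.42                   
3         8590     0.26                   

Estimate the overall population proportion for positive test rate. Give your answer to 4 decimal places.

0.3173

N = 11939 + 11459 + 8590 = 31988.
Overall proportion = Σ (Nₕ/N)·p̂ₕ.
Σ Nₕp̂ₕ = 3104.14 + 4812.78 + 2233.4 = 10150.32.
10150.32 / 31988 = 0.317316... → 0.3173.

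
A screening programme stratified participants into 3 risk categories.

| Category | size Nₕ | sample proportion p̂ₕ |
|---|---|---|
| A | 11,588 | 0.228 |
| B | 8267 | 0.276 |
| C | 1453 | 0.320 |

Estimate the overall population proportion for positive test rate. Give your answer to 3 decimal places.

0.253

N = 11588 + 8267 + 1453 = 21308.
Overall proportion = Σ (Nₕ/N)·p̂ₕ.
Σ Nₕp̂ₕ = 2642.064 + 2281.692 + 464.96 = 5388.716.
5388.716 / 21308 = 0.25290... → 0.253.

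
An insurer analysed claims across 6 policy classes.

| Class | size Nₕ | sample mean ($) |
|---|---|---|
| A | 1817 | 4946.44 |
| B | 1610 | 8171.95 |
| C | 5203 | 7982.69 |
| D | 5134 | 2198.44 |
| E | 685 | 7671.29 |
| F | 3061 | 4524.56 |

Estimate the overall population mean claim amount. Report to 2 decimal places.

5372.34

x̄_st = (Σ Nₕx̄ₕ) / (Σ Nₕ) = (1817·4946.44 + 1610·8171.95 + 5203·7982.69 + 5134·2198.44 + 685·7671.29 + 3061·4524.56) / 17510
= 94069759.82 / 17510 = 5372.3449... → 5372.34.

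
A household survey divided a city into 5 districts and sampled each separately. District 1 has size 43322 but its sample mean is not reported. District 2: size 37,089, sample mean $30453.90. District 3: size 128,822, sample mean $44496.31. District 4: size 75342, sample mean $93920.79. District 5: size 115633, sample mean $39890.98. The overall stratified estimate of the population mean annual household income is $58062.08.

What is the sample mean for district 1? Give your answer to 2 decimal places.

108176.14

N = 43322 + 37089 + 128822 + 75342 + 115633 = 400208.
Overall total = μ·N = 58062.08·400208 = 23236908912.64.
Subtract the known strata: 37089·30453.90 + 128822·44496.31 + 75342·93920.79 + 115633·39890.98 = 18550502194.44.
Remaining total for district 1: 23236908912.64 − 18550502194.44 = 4686406718.2.
Divide by its size: 4686406718.2 / 43322 = 108176.1396... → 108176.14.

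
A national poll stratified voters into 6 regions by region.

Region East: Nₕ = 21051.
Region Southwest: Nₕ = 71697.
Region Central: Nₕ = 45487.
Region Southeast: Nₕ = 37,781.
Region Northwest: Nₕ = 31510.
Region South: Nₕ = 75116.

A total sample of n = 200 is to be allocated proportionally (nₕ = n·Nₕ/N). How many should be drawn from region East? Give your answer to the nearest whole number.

15

Share of region East = 21051/282642 = 0.07448.
Allocate 200 × 0.07448 = 14.896... → 15.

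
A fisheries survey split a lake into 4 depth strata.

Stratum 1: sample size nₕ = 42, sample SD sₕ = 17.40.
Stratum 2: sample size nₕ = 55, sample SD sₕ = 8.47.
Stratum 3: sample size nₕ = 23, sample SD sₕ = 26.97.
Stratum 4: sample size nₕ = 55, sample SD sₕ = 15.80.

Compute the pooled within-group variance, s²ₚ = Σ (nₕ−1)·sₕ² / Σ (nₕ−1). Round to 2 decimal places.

1: (42−1)·17.40² = 41·302.76 = 12413.16
2: (55−1)·8.47² = 54·71.7409 = 3874.0086
3: (23−1)·26.97² = 22·727.3809 = 16002.3798
4: (55−1)·15.80² = 54·249.64 = 13480.56
Numerator = 45770.1084; denominator = Σ(nₕ−1) = 171.
s²ₚ = 45770.1084/171 = 267.6615... → 267.66.

267.66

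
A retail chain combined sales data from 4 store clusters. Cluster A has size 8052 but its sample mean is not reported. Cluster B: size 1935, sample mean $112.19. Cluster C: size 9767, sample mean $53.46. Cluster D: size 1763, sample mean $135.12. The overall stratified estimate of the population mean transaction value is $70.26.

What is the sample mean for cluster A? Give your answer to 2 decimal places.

66.36

N = 8052 + 1935 + 9767 + 1763 = 21517.
Overall total = μ·N = 70.26·21517 = 1511784.42.
Subtract the known strata: 1935·112.19 + 9767·53.46 + 1763·135.12 = 977448.03.
Remaining total for cluster A: 1511784.42 − 977448.03 = 534336.39.
Divide by its size: 534336.39 / 8052 = 66.3607... → 66.36.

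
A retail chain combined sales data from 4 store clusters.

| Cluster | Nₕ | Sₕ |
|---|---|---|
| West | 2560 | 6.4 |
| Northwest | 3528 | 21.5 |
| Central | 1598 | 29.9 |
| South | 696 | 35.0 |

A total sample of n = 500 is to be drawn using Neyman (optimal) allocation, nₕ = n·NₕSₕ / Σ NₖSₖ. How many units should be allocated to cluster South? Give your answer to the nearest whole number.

Σ NₕSₕ = 2560·6.4 + 3528·21.5 + 1598·29.9 + 696·35.0 = 164376.2.
Share for South: 24360/164376.2 = 0.14820.
n_South = 500 × 0.14820 = 74.098... → 74.

74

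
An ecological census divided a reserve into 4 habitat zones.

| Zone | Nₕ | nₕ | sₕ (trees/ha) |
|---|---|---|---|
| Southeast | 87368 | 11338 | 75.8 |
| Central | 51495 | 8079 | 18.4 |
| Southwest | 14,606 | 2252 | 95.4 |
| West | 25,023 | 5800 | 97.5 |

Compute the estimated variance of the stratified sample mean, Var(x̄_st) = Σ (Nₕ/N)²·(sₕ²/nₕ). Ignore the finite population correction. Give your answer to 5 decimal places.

N = 178492; Wₕ = Nₕ/N.
zone Southeast: (87368/178492)²·75.8²/11338 = 0.12141413
zone Central: (51495/178492)²·18.4²/8079 = 0.00348795
zone Southwest: (14606/178492)²·95.4²/2252 = 0.02706160
zone West: (25023/178492)²·97.5²/5800 = 0.03221236
Sum = 0.18417604 → 0.18418.

0.18418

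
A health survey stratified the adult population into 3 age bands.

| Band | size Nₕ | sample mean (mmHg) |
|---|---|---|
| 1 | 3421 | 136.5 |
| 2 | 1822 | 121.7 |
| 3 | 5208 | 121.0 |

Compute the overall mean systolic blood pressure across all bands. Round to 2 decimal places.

N = 3421 + 1822 + 5208 = 10451.
Overall mean = Σ (Nₕ/N)·x̄ₕ — weight by population share, not a simple average.
Σ Nₕx̄ₕ = 3421·136.5 + 1822·121.7 + 5208·121.0 = 466966.5 + 221737.4 + 630168 = 1318871.9.
Divide by N: 1318871.9 / 10451 = 126.1958... → 126.20.

126.20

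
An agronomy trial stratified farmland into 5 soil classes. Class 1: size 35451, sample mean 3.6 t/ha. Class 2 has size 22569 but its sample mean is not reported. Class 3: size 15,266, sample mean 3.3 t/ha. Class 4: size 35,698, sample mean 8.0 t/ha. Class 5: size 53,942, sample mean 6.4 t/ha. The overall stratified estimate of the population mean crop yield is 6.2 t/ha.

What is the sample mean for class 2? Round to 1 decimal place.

8.9

Σ Nₕx̄ₕ = N·μ, so 22569·x̄_2 = 162926·6.2 − (35451·3.6 + 15266·3.3 + 35698·8.0 + 53942·6.4).
= 1010141.2 − 808814.2 = 201327.
x̄_2 = 201327 / 22569 = 8.921... → 8.9.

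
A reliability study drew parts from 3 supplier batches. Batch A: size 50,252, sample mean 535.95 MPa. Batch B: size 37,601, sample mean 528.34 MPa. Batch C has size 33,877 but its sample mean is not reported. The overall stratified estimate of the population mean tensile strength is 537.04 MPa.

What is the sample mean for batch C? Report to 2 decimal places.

548.31

N = 50252 + 37601 + 33877 = 121730.
Overall total = μ·N = 537.04·121730 = 65373879.2.
Subtract the known strata: 50252·535.95 + 37601·528.34 = 46798671.74.
Remaining total for batch C: 65373879.2 − 46798671.74 = 18575207.46.
Divide by its size: 18575207.46 / 33877 = 548.3132... → 548.31.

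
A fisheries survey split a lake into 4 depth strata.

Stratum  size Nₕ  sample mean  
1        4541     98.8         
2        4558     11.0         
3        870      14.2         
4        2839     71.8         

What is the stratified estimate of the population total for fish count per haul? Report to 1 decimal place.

1: 4541·98.8 = 448650.8
2: 4558·11.0 = 50138
3: 870·14.2 = 12354
4: 2839·71.8 = 203840.2
τ̂ = Σ Nₕx̄ₕ = 714983.0.

714983.0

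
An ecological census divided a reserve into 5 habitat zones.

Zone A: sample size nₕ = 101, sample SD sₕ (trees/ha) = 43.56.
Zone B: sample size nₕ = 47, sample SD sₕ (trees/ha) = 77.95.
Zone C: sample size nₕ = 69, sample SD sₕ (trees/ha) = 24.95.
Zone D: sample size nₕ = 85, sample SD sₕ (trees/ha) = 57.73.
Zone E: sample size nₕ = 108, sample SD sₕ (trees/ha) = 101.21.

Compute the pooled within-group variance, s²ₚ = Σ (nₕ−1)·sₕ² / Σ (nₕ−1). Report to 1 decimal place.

4660.7

A: (101−1)·43.56² = 100·1897.4736 = 189747.36
B: (47−1)·77.95² = 46·6076.2025 = 279505.315
C: (69−1)·24.95² = 68·622.5025 = 42330.17
D: (85−1)·57.73² = 84·3332.7529 = 279951.2436
E: (108−1)·101.21² = 107·10243.4641 = 1096050.6587
Numerator = 1887584.7473; denominator = Σ(nₕ−1) = 405.
s²ₚ = 1887584.7473/405 = 4660.703... → 4660.7.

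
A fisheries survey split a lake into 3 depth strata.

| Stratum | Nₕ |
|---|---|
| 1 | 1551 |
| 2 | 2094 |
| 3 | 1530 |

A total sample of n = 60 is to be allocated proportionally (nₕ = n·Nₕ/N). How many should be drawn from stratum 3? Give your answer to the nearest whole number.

N = 1551 + 2094 + 1530 = 5175.
n_3 = 60·1530/5175 = 17.739... → 18.

18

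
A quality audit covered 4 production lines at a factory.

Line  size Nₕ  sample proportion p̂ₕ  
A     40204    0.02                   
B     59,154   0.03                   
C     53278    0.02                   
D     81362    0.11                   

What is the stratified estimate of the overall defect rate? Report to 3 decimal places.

0.054

N = 40204 + 59154 + 53278 + 81362 = 233998.
Overall proportion = Σ (Nₕ/N)·p̂ₕ.
Σ Nₕp̂ₕ = 804.08 + 1774.62 + 1065.56 + 8949.82 = 12594.08.
12594.08 / 233998 = 0.05382... → 0.054.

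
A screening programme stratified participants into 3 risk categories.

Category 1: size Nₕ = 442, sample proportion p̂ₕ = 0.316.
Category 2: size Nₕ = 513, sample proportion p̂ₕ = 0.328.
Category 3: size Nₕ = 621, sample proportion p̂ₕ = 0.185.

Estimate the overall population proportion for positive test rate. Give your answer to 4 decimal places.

N = 442 + 513 + 621 = 1576.
Overall proportion = Σ (Nₕ/N)·p̂ₕ.
Σ Nₕp̂ₕ = 139.672 + 168.264 + 114.885 = 422.821.
422.821 / 1576 = 0.268287... → 0.2683.

0.2683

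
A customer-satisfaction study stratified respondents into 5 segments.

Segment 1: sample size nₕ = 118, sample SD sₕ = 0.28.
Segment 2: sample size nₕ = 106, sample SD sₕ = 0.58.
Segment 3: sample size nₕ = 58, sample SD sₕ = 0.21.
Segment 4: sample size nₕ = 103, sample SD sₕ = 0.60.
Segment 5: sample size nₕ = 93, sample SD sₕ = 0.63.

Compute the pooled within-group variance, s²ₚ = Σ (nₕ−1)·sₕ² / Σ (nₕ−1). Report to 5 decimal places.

0.25421

1: (118−1)·0.28² = 117·0.0784 = 9.1728
2: (106−1)·0.58² = 105·0.3364 = 35.322
3: (58−1)·0.21² = 57·0.0441 = 2.5137
4: (103−1)·0.60² = 102·0.36 = 36.72
5: (93−1)·0.63² = 92·0.3969 = 36.5148
Numerator = 120.2433; denominator = Σ(nₕ−1) = 473.
s²ₚ = 120.2433/473 = 0.2542142... → 0.25421.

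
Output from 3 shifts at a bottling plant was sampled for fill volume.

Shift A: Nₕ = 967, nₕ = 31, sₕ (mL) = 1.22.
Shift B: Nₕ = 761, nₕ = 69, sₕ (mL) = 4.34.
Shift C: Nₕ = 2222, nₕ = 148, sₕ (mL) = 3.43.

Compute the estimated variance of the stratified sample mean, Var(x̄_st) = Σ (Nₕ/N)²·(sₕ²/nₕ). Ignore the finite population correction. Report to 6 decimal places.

0.038165

N = 3950; Wₕ = Nₕ/N.
shift A: (967/3950)²·1.22²/31 = 0.002877509
shift B: (761/3950)²·4.34²/69 = 0.010132241
shift C: (2222/3950)²·3.43²/148 = 0.025154775
Sum = 0.038164525 → 0.038165.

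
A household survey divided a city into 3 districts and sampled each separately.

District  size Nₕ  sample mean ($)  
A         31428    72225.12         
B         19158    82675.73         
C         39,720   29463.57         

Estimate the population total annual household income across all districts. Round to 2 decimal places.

5024085707.10

Estimate total by summing Nₕ·x̄ₕ over strata.
31428·72225.12 + 19158·82675.73 + 39720·29463.57 = 2269891071.36 + 1583901635.34 + 1170293000.4 = 5024085707.10.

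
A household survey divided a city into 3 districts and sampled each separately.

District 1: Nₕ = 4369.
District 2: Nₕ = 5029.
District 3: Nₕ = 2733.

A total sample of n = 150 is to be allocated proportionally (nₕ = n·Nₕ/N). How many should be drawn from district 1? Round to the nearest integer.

54

Share of district 1 = 4369/12131 = 0.36015.
Allocate 150 × 0.36015 = 54.023... → 54.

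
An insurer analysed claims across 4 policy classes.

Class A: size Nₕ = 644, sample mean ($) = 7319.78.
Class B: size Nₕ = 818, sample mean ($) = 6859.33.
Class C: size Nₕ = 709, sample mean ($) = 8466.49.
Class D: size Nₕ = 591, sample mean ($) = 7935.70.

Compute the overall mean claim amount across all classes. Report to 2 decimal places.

7609.56

N = 644 + 818 + 709 + 591 = 2762.
Overall mean = Σ (Nₕ/N)·x̄ₕ — weight by population share, not a simple average.
Σ Nₕx̄ₕ = 644·7319.78 + 818·6859.33 + 709·8466.49 + 591·7935.70 = 4713938.32 + 5610931.94 + 6002741.41 + 4689998.7 = 21017610.37.
Divide by N: 21017610.37 / 2762 = 7609.5620... → 7609.56.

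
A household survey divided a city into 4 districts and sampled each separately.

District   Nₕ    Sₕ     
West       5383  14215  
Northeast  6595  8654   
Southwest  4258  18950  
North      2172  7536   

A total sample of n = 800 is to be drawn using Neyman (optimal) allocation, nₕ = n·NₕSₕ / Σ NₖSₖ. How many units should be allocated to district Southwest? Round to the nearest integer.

280

West: NₕSₕ = 5383·14215 = 76519345
Northeast: NₕSₕ = 6595·8654 = 57073130
Southwest: NₕSₕ = 4258·18950 = 80689100
North: NₕSₕ = 2172·7536 = 16368192
Σ NₕSₕ = 230649767.
n_Southwest = 800·80689100/230649767 = 279.867... → 280.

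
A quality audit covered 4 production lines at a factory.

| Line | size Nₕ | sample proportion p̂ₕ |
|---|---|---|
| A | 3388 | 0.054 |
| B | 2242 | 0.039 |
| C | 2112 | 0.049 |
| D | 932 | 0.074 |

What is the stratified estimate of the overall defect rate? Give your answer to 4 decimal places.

0.0511

N = 3388 + 2242 + 2112 + 932 = 8674.
Overall proportion = Σ (Nₕ/N)·p̂ₕ.
Σ Nₕp̂ₕ = 182.952 + 87.438 + 103.488 + 68.968 = 442.846.
442.846 / 8674 = 0.051054... → 0.0511.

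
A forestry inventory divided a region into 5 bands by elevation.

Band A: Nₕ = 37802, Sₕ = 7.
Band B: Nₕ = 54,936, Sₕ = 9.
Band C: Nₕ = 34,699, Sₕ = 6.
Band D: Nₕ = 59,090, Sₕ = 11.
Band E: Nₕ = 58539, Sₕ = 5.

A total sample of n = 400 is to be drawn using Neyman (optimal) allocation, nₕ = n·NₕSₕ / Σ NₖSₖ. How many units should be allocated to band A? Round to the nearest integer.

Σ NₕSₕ = 37802·7 + 54936·9 + 34699·6 + 59090·11 + 58539·5 = 1909917.
Share for A: 264614/1909917 = 0.13855.
n_A = 400 × 0.13855 = 55.419... → 55.

55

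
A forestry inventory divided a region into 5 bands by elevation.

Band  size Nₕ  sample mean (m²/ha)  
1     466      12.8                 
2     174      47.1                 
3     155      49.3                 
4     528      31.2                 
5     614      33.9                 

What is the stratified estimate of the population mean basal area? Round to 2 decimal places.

N = 1937; weights Wₕ = Nₕ/N = (0.2406, 0.0898, 0.0800, 0.2726, 0.3170).
x̄_st = Σ Wₕ·x̄ₕ = 0.2406·12.8 + 0.0898·47.1 + 0.0800·49.3 + 0.2726·31.2 + 0.3170·33.9 ≈ 30.5059...
→ 30.51.

30.51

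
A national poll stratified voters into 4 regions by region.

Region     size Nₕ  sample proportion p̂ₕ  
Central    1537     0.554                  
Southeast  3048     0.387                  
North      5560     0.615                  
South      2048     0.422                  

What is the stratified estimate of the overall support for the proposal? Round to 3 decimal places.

0.518

Wₕ = Nₕ/N with N = 12193: 0.1261, 0.2500, 0.4560, 0.1680.
p̂_st = 0.1261·0.554 + 0.2500·0.387 + 0.4560·0.615 + 0.1680·0.422 ≈ 0.51790... → 0.518.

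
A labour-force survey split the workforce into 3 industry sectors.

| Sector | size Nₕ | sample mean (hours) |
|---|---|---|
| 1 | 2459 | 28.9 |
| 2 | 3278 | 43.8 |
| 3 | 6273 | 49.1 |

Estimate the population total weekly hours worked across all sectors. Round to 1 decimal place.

522645.8

Estimate total by summing Nₕ·x̄ₕ over strata.
2459·28.9 + 3278·43.8 + 6273·49.1 = 71065.1 + 143576.4 + 308004.3 = 522645.8.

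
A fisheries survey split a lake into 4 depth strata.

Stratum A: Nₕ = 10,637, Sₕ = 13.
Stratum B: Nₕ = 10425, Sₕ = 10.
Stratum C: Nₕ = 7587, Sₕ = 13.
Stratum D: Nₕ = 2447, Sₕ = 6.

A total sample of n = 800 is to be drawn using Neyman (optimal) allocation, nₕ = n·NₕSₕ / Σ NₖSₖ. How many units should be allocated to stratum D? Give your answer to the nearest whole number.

Σ NₕSₕ = 10637·13 + 10425·10 + 7587·13 + 2447·6 = 355844.
Share for D: 14682/355844 = 0.04126.
n_D = 800 × 0.04126 = 33.008... → 33.

33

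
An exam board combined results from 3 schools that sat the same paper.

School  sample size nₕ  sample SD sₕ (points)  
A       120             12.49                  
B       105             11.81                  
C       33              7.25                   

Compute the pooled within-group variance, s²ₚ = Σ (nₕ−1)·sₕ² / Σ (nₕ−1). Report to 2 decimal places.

136.28

A: (120−1)·12.49² = 119·156.0001 = 18564.0119
B: (105−1)·11.81² = 104·139.4761 = 14505.5144
C: (33−1)·7.25² = 32·52.5625 = 1682
Numerator = 34751.5263; denominator = Σ(nₕ−1) = 255.
s²ₚ = 34751.5263/255 = 136.2805... → 136.28.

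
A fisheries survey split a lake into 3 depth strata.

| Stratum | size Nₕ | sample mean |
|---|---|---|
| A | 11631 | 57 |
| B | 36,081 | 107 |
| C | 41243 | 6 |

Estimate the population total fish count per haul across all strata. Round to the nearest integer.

4771092

A: 11631·57 = 662967
B: 36081·107 = 3860667
C: 41243·6 = 247458
τ̂ = Σ Nₕx̄ₕ = 4771092.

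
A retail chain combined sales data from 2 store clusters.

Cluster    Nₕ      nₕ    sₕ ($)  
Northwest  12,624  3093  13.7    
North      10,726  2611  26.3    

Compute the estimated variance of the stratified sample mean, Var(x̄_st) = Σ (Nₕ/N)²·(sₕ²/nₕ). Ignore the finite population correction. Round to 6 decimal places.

0.073636

N = 23350. Term for each stratum: Wₕ²sₕ²/nₕ.
Var(x̄_st) = 0.017737051 + 0.055899309 = 0.073636360 → 0.073636.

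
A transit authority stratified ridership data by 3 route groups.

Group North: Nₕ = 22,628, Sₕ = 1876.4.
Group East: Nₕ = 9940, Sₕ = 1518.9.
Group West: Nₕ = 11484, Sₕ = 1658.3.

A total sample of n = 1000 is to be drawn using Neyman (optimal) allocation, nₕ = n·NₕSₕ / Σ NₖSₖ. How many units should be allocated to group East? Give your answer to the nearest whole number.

197

North: NₕSₕ = 22628·1876.4 = 42459179.2
East: NₕSₕ = 9940·1518.9 = 15097866
West: NₕSₕ = 11484·1658.3 = 19043917.2
Σ NₕSₕ = 76600962.4.
n_East = 1000·15097866/76600962.4 = 197.098... → 197.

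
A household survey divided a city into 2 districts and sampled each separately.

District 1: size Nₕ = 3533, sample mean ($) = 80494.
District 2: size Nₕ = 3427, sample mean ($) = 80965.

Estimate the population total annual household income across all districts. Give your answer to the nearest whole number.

561852357

Estimate total by summing Nₕ·x̄ₕ over strata.
3533·80494 + 3427·80965 = 284385302 + 277467055 = 561852357.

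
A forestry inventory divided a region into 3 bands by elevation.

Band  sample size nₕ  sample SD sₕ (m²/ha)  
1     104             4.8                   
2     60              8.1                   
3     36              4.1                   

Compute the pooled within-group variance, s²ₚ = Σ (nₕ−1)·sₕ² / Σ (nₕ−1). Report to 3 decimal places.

1: (104−1)·4.8² = 103·23.04 = 2373.12
2: (60−1)·8.1² = 59·65.61 = 3870.99
3: (36−1)·4.1² = 35·16.81 = 588.35
Numerator = 6832.46; denominator = Σ(nₕ−1) = 197.
s²ₚ = 6832.46/197 = 34.68254... → 34.683.

34.683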